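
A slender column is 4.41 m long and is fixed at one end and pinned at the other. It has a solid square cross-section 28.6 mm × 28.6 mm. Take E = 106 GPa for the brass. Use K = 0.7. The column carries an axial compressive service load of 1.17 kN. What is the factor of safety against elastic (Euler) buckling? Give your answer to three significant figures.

n ≈ 5.23

I = a⁴/12 = 28.6⁴/12 = 5.575×10^4 mm⁴
I = 5.575×10^4 mm⁴ = 5.575×10^-8 m⁴
Effective length L_e = K·L = 0.7 × 4.41 = 3.087 m
P_cr = π²EI / L_e² = π² × 106×10⁹ × 5.575×10^-8 / 3.087² = 6.121×10^3 N
Factor of safety n = P_cr / P = 6.1209 / 1.17 = 5.23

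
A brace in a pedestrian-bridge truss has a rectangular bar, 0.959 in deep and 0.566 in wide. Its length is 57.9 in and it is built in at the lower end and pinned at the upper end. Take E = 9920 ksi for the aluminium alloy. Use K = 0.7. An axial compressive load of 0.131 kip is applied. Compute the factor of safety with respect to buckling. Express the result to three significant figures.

n ≈ 6.59

Buckling occurs about the weak axis: I_min = h·b³/12 with b = 0.566 in (the shorter side).
I_min = 0.959×0.566³/12 = 1.449×10^-2 in⁴
Effective length L_e = K·L = 0.7 × 57.9 = 40.53 in
P_cr = π²EI / L_e² = π² × 9920×10³ × 1.449×10^-2 / 40.53² = 863.7 lb
Factor of safety n = P_cr / P = 0.86366 / 0.131 = 6.59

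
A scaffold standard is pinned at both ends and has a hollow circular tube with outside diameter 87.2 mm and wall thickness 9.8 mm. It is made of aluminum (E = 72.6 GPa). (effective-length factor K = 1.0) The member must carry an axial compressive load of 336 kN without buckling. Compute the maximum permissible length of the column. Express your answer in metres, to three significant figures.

L_max ≈ 1.97 m

Inner diameter d_i = 87.2 − 2×9.8 = 67.60 mm
I = π(d_o⁴ − d_i⁴)/64 = π(87.2⁴ − 67.60⁴)/64 = 1.813×10^6 mm⁴
I = 1.813×10^-6 m⁴
At the buckling limit P_cr = P = 3.360×10^5 N
From P_cr = π²EI/(K·L)²:  L = (1/K)·√(π²EI/P_cr) = (1/1)·√(π²×7.26×10^10×1.813×10^-6/3.360×10^5)
L = 1.97 m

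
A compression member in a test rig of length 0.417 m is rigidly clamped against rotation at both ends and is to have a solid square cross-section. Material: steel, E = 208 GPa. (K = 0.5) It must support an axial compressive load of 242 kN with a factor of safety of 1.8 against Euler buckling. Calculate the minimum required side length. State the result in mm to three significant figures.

a ≈ 18.2 mm

Required P_cr = n·P = 1.8 × 242 = 435.6 kN
L_e = K·L = 0.5 × 0.417 = 0.2085 m
Required I = P_cr·L_e²/(π²E) = 4.356×10^5 × 0.2085² / (π² × 2.08×10^11) = 9.224×10^-9 m⁴
I_req = 9.224×10^3 mm⁴
Solid square: I = a⁴/12  ⇒  a = (12I)^(1/4) = (12×9.224×10^3)^(1/4) = 18.2 mm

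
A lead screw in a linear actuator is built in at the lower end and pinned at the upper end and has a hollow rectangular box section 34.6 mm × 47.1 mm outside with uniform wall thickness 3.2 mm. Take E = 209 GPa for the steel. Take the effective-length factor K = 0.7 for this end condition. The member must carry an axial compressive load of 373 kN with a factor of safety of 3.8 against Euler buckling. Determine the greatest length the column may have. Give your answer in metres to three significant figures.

L_max ≈ 0.507 m

Inner dimensions: h_i = 47.1 − 2×3.2 = 40.70 mm, b_i = 34.6 − 2×3.2 = 28.20 mm
Weak-axis I_min = (h_o·b_o³ − h_i·b_i³)/12 with b_o = 34.6, b_i = 28.20 mm (shorter outer/inner sides).
I_min = (47.1×34.6³ − 40.70×28.20³)/12 = 8.652×10^4 mm⁴
I = 8.652×10^-8 m⁴
Required critical load P_cr = n·P = 3.8 × 373 = 1417 kN = 1.417×10^6 N
From P_cr = π²EI/(K·L)²:  L = (1/K)·√(π²EI/P_cr) = (1/0.7)·√(π²×2.09×10^11×8.652×10^-8/1.417×10^6)
L = 0.507 m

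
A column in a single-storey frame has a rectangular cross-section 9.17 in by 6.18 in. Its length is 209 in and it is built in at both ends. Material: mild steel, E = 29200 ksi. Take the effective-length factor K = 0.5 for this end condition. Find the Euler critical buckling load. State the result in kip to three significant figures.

Buckling occurs about the weak axis: I_min = h·b³/12 with b = 6.18 in (the shorter side).
I_min = 9.17×6.18³/12 = 180.4 in⁴
Effective length L_e = K·L = 0.5 × 209 = 104.5 in
P_cr = π²EI / L_e² = π² × 29200×10³ × 180.4 / 104.5² = 4.760×10^6 lb

P_cr ≈ 4760 kip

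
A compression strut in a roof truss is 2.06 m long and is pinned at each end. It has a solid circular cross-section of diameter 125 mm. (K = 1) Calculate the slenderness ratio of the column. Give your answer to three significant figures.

I = πd⁴/64 = π×125⁴/64 = 1.198×10^7 mm⁴
A = 1.227×10^4 mm²;  r_min = √(I/A) = √(1.198×10^7/1.227×10^4) = 31.25 mm
L_e = K·L = 1 × 2.06 m = 2.060 m = 2060.0 mm
λ = L_e / r_min = 2060.0 / 31.25 = 65.9

λ ≈ 65.9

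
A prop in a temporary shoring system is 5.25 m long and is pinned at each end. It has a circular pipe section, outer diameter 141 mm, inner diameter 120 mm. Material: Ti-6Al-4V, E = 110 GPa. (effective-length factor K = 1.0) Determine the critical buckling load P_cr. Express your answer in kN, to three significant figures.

d_o = 141 mm, d_i = 120 mm
I = π(d_o⁴ − d_i⁴)/64 = π(141⁴ − 120.0⁴)/64 = 9.223×10^6 mm⁴
I = 9.223×10^6 mm⁴ = 9.223×10^-6 m⁴
Effective length L_e = K·L = 1 × 5.25 = 5.250 m
P_cr = π²EI / L_e² = π² × 110×10⁹ × 9.223×10^-6 / 5.250² = 3.633×10^5 N

P_cr ≈ 363 kN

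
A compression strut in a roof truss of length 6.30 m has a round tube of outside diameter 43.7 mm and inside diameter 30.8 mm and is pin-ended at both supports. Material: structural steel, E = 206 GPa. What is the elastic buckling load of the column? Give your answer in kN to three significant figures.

d_o = 43.7 mm, d_i = 30.8 mm
I = π(d_o⁴ − d_i⁴)/64 = π(43.7⁴ − 30.80⁴)/64 = 1.348×10^5 mm⁴
I = 1.348×10^5 mm⁴ = 1.348×10^-7 m⁴
Effective length L_e = K·L = 1 × 6.30 = 6.300 m
P_cr = π²EI / L_e² = π² × 206×10⁹ × 1.348×10^-7 / 6.300² = 6.907×10^3 N

P_cr ≈ 6.91 kN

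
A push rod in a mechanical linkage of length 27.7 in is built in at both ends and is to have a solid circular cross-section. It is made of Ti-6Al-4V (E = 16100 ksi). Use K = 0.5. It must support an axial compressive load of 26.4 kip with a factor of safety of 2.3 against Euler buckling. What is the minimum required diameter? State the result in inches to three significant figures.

d ≈ 1.11 in

Required P_cr = n·P = 2.3 × 26.4 = 60.72 kip
L_e = K·L = 0.5 × 27.7 = 13.85 in
Required I = P_cr·L_e²/(π²E) = 6.072×10^4 × 13.85² / (π² × 1.61×10^7) = 7.330×10^-2 in⁴
Solid circle: I = πd⁴/64  ⇒  d = (64I/π)^(1/4) = (64×7.330×10^-2/π)^(1/4) = 1.11 in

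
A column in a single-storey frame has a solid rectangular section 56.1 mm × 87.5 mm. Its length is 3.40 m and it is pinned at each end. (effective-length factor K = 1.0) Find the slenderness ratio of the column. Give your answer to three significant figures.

For a rectangle r_min = b/√12 = 56.1/√12 = 16.19 mm
L_e = K·L = 1 × 3.40 m = 3.400 m = 3400.0 mm
λ = L_e / r_min = 3400.0 / 16.19 = 210

λ ≈ 210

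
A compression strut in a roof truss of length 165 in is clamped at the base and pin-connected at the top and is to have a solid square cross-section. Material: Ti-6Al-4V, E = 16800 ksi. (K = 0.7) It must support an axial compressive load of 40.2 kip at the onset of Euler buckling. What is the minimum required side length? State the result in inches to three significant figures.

L_e = K·L = 0.7 × 165 = 115.5 in
Required I = P_cr·L_e²/(π²E) = 4.020×10^4 × 115.5² / (π² × 1.68×10^7) = 3.234 in⁴
Solid square: I = a⁴/12  ⇒  a = (12I)^(1/4) = (12×3.234)^(1/4) = 2.50 in

a ≈ 2.50 in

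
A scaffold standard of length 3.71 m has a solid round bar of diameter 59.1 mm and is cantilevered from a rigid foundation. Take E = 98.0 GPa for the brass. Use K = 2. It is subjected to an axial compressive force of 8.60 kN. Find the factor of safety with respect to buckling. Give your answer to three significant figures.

I = πd⁴/64 = π×59.1⁴/64 = 5.989×10^5 mm⁴
I = 5.989×10^5 mm⁴ = 5.989×10^-7 m⁴
Effective length L_e = K·L = 2 × 3.71 = 7.420 m
P_cr = π²EI / L_e² = π² × 98.0×10⁹ × 5.989×10^-7 / 7.420² = 1.052×10^4 N
Factor of safety n = P_cr / P = 10.521 / 8.60 = 1.22

n ≈ 1.22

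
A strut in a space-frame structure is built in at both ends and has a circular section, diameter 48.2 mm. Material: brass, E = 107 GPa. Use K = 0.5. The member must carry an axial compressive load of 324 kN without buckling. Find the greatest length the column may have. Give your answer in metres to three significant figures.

L_max ≈ 1.86 m

I = πd⁴/64 = π×48.2⁴/64 = 2.649×10^5 mm⁴
I = 2.649×10^-7 m⁴
At the buckling limit P_cr = P = 3.240×10^5 N
From P_cr = π²EI/(K·L)²:  L = (1/K)·√(π²EI/P_cr) = (1/0.5)·√(π²×1.07×10^11×2.649×10^-7/3.240×10^5)
L = 1.86 m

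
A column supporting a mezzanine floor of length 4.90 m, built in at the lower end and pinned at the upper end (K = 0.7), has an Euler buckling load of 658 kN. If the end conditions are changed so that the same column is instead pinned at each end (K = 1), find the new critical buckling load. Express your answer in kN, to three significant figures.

P_cr ≈ 322 kN

P_cr ∝ 1/K², so P_cr,new = P_cr,old × (K_old/K_new)² = 658 × (0.7/1)²
= 658 × 0.4900 = 322 kN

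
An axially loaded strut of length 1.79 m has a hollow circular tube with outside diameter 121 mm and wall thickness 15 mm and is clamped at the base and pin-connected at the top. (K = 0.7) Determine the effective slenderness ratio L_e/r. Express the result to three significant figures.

Inner diameter d_i = 121 − 2×15 = 91.00 mm
I = π(d_o⁴ − d_i⁴)/64 = π(121⁴ − 91.00⁴)/64 = 7.156×10^6 mm⁴
A = 4.995×10^3 mm²;  r_min = √(I/A) = √(7.156×10^6/4.995×10^3) = 37.85 mm
L_e = K·L = 0.7 × 1.79 m = 1.253 m = 1253.0 mm
λ = L_e / r_min = 1253.0 / 37.85 = 33.1

λ ≈ 33.1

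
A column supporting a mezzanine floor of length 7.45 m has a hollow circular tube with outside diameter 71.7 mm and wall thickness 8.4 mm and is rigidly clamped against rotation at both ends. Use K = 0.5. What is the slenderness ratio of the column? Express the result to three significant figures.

Inner diameter d_i = 71.7 − 2×8.4 = 54.90 mm
I = π(d_o⁴ − d_i⁴)/64 = π(71.7⁴ − 54.90⁴)/64 = 8.514×10^5 mm⁴
A = 1.670×10^3 mm²;  r_min = √(I/A) = √(8.514×10^5/1.670×10^3) = 22.58 mm
L_e = K·L = 0.5 × 7.45 m = 3.725 m = 3725.0 mm
λ = L_e / r_min = 3725.0 / 22.58 = 165

λ ≈ 165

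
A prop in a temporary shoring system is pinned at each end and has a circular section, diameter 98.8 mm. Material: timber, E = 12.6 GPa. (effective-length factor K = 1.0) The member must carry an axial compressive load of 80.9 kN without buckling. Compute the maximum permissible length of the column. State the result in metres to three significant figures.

I = πd⁴/64 = π×98.8⁴/64 = 4.677×10^6 mm⁴
I = 4.677×10^-6 m⁴
At the buckling limit P_cr = P = 8.090×10^4 N
From P_cr = π²EI/(K·L)²:  L = (1/K)·√(π²EI/P_cr) = (1/1)·√(π²×1.26×10^10×4.677×10^-6/8.090×10^4)
L = 2.68 m

L_max ≈ 2.68 m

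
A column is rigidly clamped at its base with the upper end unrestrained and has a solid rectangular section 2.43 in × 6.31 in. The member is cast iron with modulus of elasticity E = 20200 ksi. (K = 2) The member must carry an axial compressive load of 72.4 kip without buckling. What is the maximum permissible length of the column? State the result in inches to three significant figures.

L_max ≈ 72.1 in

Buckling occurs about the weak axis: I_min = h·b³/12 with b = 2.43 in (the shorter side).
I_min = 6.31×2.43³/12 = 7.545 in⁴
At the buckling limit P_cr = P = 7.240×10^4 lb
From P_cr = π²EI/(K·L)²:  L = (1/K)·√(π²EI/P_cr) = (1/2)·√(π²×2.02×10^7×7.545/7.240×10^4)
L = 72.1 in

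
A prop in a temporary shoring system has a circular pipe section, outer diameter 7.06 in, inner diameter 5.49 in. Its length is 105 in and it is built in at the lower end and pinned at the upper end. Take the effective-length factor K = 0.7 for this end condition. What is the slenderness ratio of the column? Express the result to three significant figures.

d_o = 7.06 in, d_i = 5.49 in
I = π(d_o⁴ − d_i⁴)/64 = π(7.06⁴ − 5.490⁴)/64 = 77.36 in⁴
A = 15.48 in²;  r_min = √(I/A) = √(77.36/15.48) = 2.236 in
L_e = K·L = 0.7 × 105 = 73.50 in
λ = L_e / r_min = 73.500 / 2.236 = 32.9

λ ≈ 32.9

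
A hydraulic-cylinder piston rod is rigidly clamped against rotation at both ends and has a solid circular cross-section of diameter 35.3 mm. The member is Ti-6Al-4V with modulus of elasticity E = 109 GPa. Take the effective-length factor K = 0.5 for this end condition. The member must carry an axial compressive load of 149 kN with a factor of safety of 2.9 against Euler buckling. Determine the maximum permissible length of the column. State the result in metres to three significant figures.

L_max ≈ 0.871 m

I = πd⁴/64 = π×35.3⁴/64 = 7.622×10^4 mm⁴
I = 7.622×10^-8 m⁴
Required critical load P_cr = n·P = 2.9 × 149 = 432.1 kN = 4.321×10^5 N
From P_cr = π²EI/(K·L)²:  L = (1/K)·√(π²EI/P_cr) = (1/0.5)·√(π²×1.09×10^11×7.622×10^-8/4.321×10^5)
L = 0.871 m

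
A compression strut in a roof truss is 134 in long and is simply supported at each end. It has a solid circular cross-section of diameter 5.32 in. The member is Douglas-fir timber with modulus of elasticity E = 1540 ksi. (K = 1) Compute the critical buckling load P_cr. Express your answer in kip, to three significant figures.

P_cr ≈ 33.3 kip

I = πd⁴/64 = π×5.32⁴/64 = 39.32 in⁴
Effective length L_e = K·L = 1 × 134 = 134.0 in
P_cr = π²EI / L_e² = π² × 1540×10³ × 39.32 / 134.0² = 3.328×10^4 lb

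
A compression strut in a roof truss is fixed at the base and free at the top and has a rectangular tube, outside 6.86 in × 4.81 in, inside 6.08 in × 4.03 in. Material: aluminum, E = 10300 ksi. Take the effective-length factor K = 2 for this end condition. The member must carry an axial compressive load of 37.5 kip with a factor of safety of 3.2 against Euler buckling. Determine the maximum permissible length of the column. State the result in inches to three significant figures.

Weak-axis I_min = (h_o·b_o³ − h_i·b_i³)/12 with b_o = 4.81, b_i = 4.030 in (shorter outer/inner sides).
I_min = (6.86×4.81³ − 6.080×4.030³)/12 = 30.46 in⁴
Required critical load P_cr = n·P = 3.2 × 37.5 = 120.0 kip = 1.200×10^5 lb
From P_cr = π²EI/(K·L)²:  L = (1/K)·√(π²EI/P_cr) = (1/2)·√(π²×1.03×10^7×30.46/1.200×10^5)
L = 80.3 in

L_max ≈ 80.3 in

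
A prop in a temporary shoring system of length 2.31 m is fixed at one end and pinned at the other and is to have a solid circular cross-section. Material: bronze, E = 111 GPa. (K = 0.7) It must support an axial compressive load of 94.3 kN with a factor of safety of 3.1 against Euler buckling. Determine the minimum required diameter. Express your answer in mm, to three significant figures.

d ≈ 61.4 mm

Required P_cr = n·P = 3.1 × 94.3 = 292.3 kN
L_e = K·L = 0.7 × 2.31 = 1.617 m
Required I = P_cr·L_e²/(π²E) = 2.923×10^5 × 1.617² / (π² × 1.11×10^11) = 6.977×10^-7 m⁴
I_req = 6.977×10^5 mm⁴
Solid circle: I = πd⁴/64  ⇒  d = (64I/π)^(1/4) = (64×6.977×10^5/π)^(1/4) = 61.4 mm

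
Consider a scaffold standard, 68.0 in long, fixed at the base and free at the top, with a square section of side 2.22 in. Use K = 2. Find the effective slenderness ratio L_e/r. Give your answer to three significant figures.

I = a⁴/12 = 2.22⁴/12 = 2.024 in⁴
A = 4.928 in²;  r_min = √(I/A) = √(2.024/4.928) = 0.6409 in
L_e = K·L = 2 × 68.0 = 136.0 in
λ = L_e / r_min = 136.00 / 0.6409 = 212

λ ≈ 212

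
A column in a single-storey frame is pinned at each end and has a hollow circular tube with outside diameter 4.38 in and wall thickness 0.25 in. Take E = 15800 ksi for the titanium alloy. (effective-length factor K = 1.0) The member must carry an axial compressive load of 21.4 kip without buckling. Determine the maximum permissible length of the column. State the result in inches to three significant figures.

L_max ≈ 225 in

Inner diameter d_i = 4.38 − 2×0.25 = 3.880 in
I = π(d_o⁴ − d_i⁴)/64 = π(4.38⁴ − 3.880⁴)/64 = 6.941 in⁴
At the buckling limit P_cr = P = 2.140×10^4 lb
From P_cr = π²EI/(K·L)²:  L = (1/K)·√(π²EI/P_cr) = (1/1)·√(π²×1.58×10^7×6.941/2.140×10^4)
L = 225 in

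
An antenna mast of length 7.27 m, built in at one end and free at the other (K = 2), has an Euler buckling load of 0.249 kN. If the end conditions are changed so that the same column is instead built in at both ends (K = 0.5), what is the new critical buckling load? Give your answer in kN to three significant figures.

P_cr ≈ 3.98 kN

P_cr ∝ 1/K², so P_cr,new = P_cr,old × (K_old/K_new)² = 0.249 × (2/0.5)²
= 0.249 × 16.00 = 3.98 kN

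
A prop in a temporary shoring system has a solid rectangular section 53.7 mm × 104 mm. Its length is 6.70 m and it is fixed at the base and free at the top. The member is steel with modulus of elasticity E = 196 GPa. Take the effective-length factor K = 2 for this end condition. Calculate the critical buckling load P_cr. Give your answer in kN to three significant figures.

P_cr ≈ 14.5 kN

Buckling occurs about the weak axis: I_min = h·b³/12 with b = 53.7 mm (the shorter side).
I_min = 104×53.7³/12 = 1.342×10^6 mm⁴
I = 1.342×10^6 mm⁴ = 1.342×10^-6 m⁴
Effective length L_e = K·L = 2 × 6.70 = 13.40 m
P_cr = π²EI / L_e² = π² × 196×10⁹ × 1.342×10^-6 / 13.40² = 1.446×10^4 N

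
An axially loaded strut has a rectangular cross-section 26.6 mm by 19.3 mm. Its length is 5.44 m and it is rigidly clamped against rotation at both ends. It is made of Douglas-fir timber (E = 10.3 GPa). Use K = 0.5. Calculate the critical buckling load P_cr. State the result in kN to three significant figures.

Buckling occurs about the weak axis: I_min = h·b³/12 with b = 19.3 mm (the shorter side).
I_min = 26.6×19.3³/12 = 1.594×10^4 mm⁴
I = 1.594×10^4 mm⁴ = 1.594×10^-8 m⁴
Effective length L_e = K·L = 0.5 × 5.44 = 2.720 m
P_cr = π²EI / L_e² = π² × 10.3×10⁹ × 1.594×10^-8 / 2.720² = 219.0 N

P_cr ≈ 0.219 kN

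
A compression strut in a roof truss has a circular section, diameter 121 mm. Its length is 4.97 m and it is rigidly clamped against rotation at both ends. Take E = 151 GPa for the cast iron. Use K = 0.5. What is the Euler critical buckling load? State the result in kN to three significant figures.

P_cr ≈ 2540 kN

I = πd⁴/64 = π×121⁴/64 = 1.052×10^7 mm⁴
I = 1.052×10^7 mm⁴ = 1.052×10^-5 m⁴
Effective length L_e = K·L = 0.5 × 4.97 = 2.485 m
P_cr = π²EI / L_e² = π² × 151×10⁹ × 1.052×10^-5 / 2.485² = 2.539×10^6 N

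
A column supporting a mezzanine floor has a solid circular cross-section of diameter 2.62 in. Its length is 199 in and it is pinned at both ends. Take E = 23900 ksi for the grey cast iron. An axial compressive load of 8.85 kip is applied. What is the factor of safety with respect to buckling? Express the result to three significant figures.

I = πd⁴/64 = π×2.62⁴/64 = 2.313 in⁴
Effective length L_e = K·L = 1 × 199 = 199.0 in
P_cr = π²EI / L_e² = π² × 23900×10³ × 2.313 / 199.0² = 1.378×10^4 lb
Factor of safety n = P_cr / P = 13.777 / 8.85 = 1.56

n ≈ 1.56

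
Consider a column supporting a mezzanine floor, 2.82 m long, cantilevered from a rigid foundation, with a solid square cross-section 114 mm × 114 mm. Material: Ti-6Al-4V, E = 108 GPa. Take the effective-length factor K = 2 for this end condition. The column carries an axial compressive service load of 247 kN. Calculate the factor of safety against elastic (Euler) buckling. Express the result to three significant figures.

I = a⁴/12 = 114⁴/12 = 1.407×10^7 mm⁴
I = 1.407×10^7 mm⁴ = 1.407×10^-5 m⁴
Effective length L_e = K·L = 2 × 2.82 = 5.640 m
P_cr = π²EI / L_e² = π² × 108×10⁹ × 1.407×10^-5 / 5.640² = 4.716×10^5 N
Factor of safety n = P_cr / P = 471.63 / 247 = 1.91

n ≈ 1.91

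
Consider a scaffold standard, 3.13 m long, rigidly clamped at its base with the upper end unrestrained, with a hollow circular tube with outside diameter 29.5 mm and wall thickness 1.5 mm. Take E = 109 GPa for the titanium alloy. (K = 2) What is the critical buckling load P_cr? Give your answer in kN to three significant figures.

P_cr ≈ 0.356 kN

Inner diameter d_i = 29.5 − 2×1.5 = 26.50 mm
I = π(d_o⁴ − d_i⁴)/64 = π(29.5⁴ − 26.50⁴)/64 = 1.297×10^4 mm⁴
I = 1.297×10^4 mm⁴ = 1.297×10^-8 m⁴
Effective length L_e = K·L = 2 × 3.13 = 6.260 m
P_cr = π²EI / L_e² = π² × 109×10⁹ × 1.297×10^-8 / 6.260² = 356.0 N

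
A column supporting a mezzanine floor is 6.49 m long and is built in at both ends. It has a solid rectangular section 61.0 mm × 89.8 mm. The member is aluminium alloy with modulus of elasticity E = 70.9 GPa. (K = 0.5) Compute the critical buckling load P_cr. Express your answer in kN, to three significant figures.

Buckling occurs about the weak axis: I_min = h·b³/12 with b = 61.0 mm (the shorter side).
I_min = 89.8×61.0³/12 = 1.699×10^6 mm⁴
I = 1.699×10^6 mm⁴ = 1.699×10^-6 m⁴
Effective length L_e = K·L = 0.5 × 6.49 = 3.245 m
P_cr = π²EI / L_e² = π² × 70.9×10⁹ × 1.699×10^-6 / 3.245² = 1.129×10^5 N

P_cr ≈ 113 kN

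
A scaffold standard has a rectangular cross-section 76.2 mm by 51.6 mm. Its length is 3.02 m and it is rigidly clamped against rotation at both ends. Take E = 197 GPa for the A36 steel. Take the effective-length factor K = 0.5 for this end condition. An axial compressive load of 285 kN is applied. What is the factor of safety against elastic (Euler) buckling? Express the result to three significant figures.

n ≈ 2.61

Buckling occurs about the weak axis: I_min = h·b³/12 with b = 51.6 mm (the shorter side).
I_min = 76.2×51.6³/12 = 8.724×10^5 mm⁴
I = 8.724×10^5 mm⁴ = 8.724×10^-7 m⁴
Effective length L_e = K·L = 0.5 × 3.02 = 1.510 m
P_cr = π²EI / L_e² = π² × 197×10⁹ × 8.724×10^-7 / 1.510² = 7.439×10^5 N
Factor of safety n = P_cr / P = 743.93 / 285 = 2.61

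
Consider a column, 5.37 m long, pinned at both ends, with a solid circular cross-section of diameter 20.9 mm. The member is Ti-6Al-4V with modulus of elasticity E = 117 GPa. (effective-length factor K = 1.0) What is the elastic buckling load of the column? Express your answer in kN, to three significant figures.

P_cr ≈ 0.375 kN

I = πd⁴/64 = π×20.9⁴/64 = 9.366×10^3 mm⁴
I = 9.366×10^3 mm⁴ = 9.366×10^-9 m⁴
Effective length L_e = K·L = 1 × 5.37 = 5.370 m
P_cr = π²EI / L_e² = π² × 117×10⁹ × 9.366×10^-9 / 5.370² = 375.1 N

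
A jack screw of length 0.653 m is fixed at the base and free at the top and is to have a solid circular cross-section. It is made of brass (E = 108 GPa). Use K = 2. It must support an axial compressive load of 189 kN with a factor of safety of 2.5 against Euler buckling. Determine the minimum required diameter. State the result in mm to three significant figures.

Required P_cr = n·P = 2.5 × 189 = 472.5 kN
L_e = K·L = 2 × 0.653 = 1.306 m
Required I = P_cr·L_e²/(π²E) = 4.725×10^5 × 1.306² / (π² × 1.08×10^11) = 7.561×10^-7 m⁴
I_req = 7.561×10^5 mm⁴
Solid circle: I = πd⁴/64  ⇒  d = (64I/π)^(1/4) = (64×7.561×10^5/π)^(1/4) = 62.6 mm

d ≈ 62.6 mm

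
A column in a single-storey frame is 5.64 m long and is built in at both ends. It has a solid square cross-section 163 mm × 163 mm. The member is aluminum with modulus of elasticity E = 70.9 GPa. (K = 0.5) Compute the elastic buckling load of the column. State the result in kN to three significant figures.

I = a⁴/12 = 163⁴/12 = 5.883×10^7 mm⁴
I = 5.883×10^7 mm⁴ = 5.883×10^-5 m⁴
Effective length L_e = K·L = 0.5 × 5.64 = 2.820 m
P_cr = π²EI / L_e² = π² × 70.9×10⁹ × 5.883×10^-5 / 2.820² = 5.176×10^6 N

P_cr ≈ 5180 kN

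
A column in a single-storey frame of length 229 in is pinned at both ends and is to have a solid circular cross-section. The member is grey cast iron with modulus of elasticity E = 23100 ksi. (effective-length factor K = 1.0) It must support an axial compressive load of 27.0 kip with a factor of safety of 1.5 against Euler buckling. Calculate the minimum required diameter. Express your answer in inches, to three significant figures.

Required P_cr = n·P = 1.5 × 27.0 = 40.50 kip
L_e = K·L = 1 × 229 = 229.0 in
Required I = P_cr·L_e²/(π²E) = 4.050×10^4 × 229.0² / (π² × 2.31×10^7) = 9.316 in⁴
Solid circle: I = πd⁴/64  ⇒  d = (64I/π)^(1/4) = (64×9.316/π)^(1/4) = 3.71 in

d ≈ 3.71 in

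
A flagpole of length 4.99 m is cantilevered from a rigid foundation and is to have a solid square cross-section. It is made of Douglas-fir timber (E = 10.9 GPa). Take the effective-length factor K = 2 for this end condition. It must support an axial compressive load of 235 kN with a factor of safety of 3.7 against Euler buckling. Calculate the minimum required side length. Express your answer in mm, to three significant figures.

Required P_cr = n·P = 3.7 × 235 = 869.5 kN
L_e = K·L = 2 × 4.99 = 9.980 m
Required I = P_cr·L_e²/(π²E) = 8.695×10^5 × 9.980² / (π² × 1.09×10^10) = 8.050×10^-4 m⁴
I_req = 8.050×10^8 mm⁴
Solid square: I = a⁴/12  ⇒  a = (12I)^(1/4) = (12×8.050×10^8)^(1/4) = 314 mm

a ≈ 314 mm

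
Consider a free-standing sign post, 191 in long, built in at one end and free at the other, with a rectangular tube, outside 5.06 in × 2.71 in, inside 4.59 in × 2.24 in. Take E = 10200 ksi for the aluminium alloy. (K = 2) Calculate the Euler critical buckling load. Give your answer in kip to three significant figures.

P_cr ≈ 2.82 kip

Weak-axis I_min = (h_o·b_o³ − h_i·b_i³)/12 with b_o = 2.71, b_i = 2.240 in (shorter outer/inner sides).
I_min = (5.06×2.71³ − 4.590×2.240³)/12 = 4.093 in⁴
Effective length L_e = K·L = 2 × 191 = 382.0 in
P_cr = π²EI / L_e² = π² × 10200×10³ × 4.093 / 382.0² = 2.824×10^3 lb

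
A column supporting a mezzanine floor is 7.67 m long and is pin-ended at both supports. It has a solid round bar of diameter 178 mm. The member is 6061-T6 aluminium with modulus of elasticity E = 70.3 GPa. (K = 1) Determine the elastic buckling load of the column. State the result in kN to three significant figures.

I = πd⁴/64 = π×178⁴/64 = 4.928×10^7 mm⁴
I = 4.928×10^7 mm⁴ = 4.928×10^-5 m⁴
Effective length L_e = K·L = 1 × 7.67 = 7.670 m
P_cr = π²EI / L_e² = π² × 70.3×10⁹ × 4.928×10^-5 / 7.670² = 5.812×10^5 N

P_cr ≈ 581 kN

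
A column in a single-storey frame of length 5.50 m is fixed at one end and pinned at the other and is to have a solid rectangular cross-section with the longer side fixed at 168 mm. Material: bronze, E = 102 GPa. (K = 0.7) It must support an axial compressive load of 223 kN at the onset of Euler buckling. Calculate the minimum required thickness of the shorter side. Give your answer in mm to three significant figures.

b ≈ 61.7 mm

L_e = K·L = 0.7 × 5.50 = 3.850 m
Required I = P_cr·L_e²/(π²E) = 2.230×10^5 × 3.850² / (π² × 1.02×10^11) = 3.283×10^-6 m⁴
I_req = 3.283×10^6 mm⁴
Rectangle, weak axis: I_min = h·b³/12 with h = 168 mm fixed  ⇒  b = (12I/h)^(1/3) = 61.7 mm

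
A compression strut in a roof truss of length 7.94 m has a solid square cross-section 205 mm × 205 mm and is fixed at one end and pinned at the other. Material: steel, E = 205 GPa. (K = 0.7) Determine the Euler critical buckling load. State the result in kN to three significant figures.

I = a⁴/12 = 205⁴/12 = 1.472×10^8 mm⁴
I = 1.472×10^8 mm⁴ = 1.472×10^-4 m⁴
Effective length L_e = K·L = 0.7 × 7.94 = 5.558 m
P_cr = π²EI / L_e² = π² × 205×10⁹ × 1.472×10^-4 / 5.558² = 9.639×10^6 N

P_cr ≈ 9640 kN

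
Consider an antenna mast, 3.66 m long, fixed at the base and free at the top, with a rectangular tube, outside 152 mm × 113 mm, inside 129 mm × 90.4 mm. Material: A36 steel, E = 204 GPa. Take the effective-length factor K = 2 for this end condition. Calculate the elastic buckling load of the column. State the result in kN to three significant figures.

P_cr ≈ 388 kN

Weak-axis I_min = (h_o·b_o³ − h_i·b_i³)/12 with b_o = 113, b_i = 90.40 mm (shorter outer/inner sides).
I_min = (152×113³ − 129.0×90.40³)/12 = 1.033×10^7 mm⁴
I = 1.033×10^7 mm⁴ = 1.033×10^-5 m⁴
Effective length L_e = K·L = 2 × 3.66 = 7.320 m
P_cr = π²EI / L_e² = π² × 204×10⁹ × 1.033×10^-5 / 7.320² = 3.883×10^5 N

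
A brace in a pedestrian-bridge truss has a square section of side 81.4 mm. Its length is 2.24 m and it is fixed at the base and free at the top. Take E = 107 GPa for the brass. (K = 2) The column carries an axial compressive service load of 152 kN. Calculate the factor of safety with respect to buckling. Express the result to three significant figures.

n ≈ 1.27

I = a⁴/12 = 81.4⁴/12 = 3.659×10^6 mm⁴
I = 3.659×10^6 mm⁴ = 3.659×10^-6 m⁴
Effective length L_e = K·L = 2 × 2.24 = 4.480 m
P_cr = π²EI / L_e² = π² × 107×10⁹ × 3.659×10^-6 / 4.480² = 1.925×10^5 N
Factor of safety n = P_cr / P = 192.51 / 152 = 1.27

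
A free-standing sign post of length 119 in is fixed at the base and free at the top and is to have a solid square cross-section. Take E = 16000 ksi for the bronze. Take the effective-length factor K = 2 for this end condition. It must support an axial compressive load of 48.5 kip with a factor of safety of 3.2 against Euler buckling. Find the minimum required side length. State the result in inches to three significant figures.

a ≈ 5.08 in

Required P_cr = n·P = 3.2 × 48.5 = 155.2 kip
L_e = K·L = 2 × 119 = 238.0 in
Required I = P_cr·L_e²/(π²E) = 1.552×10^5 × 238.0² / (π² × 1.60×10^7) = 55.67 in⁴
Solid square: I = a⁴/12  ⇒  a = (12I)^(1/4) = (12×55.67)^(1/4) = 5.08 in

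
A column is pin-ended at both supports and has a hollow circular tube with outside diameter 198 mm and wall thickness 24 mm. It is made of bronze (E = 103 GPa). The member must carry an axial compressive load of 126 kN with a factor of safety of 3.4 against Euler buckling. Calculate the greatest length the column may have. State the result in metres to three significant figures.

Inner diameter d_i = 198 − 2×24 = 150.0 mm
I = π(d_o⁴ − d_i⁴)/64 = π(198⁴ − 150.0⁴)/64 = 5.059×10^7 mm⁴
I = 5.059×10^-5 m⁴
Required critical load P_cr = n·P = 3.4 × 126 = 428.4 kN = 4.284×10^5 N
From P_cr = π²EI/(K·L)²:  L = (1/K)·√(π²EI/P_cr) = (1/1)·√(π²×1.03×10^11×5.059×10^-5/4.284×10^5)
L = 11.0 m

L_max ≈ 11.0 m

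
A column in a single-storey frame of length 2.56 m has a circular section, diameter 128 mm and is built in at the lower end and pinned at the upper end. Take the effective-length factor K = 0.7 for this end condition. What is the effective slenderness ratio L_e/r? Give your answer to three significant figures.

I = πd⁴/64 = π×128⁴/64 = 1.318×10^7 mm⁴
A = 1.287×10^4 mm²;  r_min = √(I/A) = √(1.318×10^7/1.287×10^4) = 32.00 mm
L_e = K·L = 0.7 × 2.56 m = 1.792 m = 1792.0 mm
λ = L_e / r_min = 1792.0 / 32.00 = 56.0

λ ≈ 56.0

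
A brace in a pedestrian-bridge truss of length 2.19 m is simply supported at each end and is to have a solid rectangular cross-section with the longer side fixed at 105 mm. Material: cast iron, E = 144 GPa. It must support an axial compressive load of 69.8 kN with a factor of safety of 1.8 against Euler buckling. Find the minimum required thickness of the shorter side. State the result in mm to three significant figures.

Required P_cr = n·P = 1.8 × 69.8 = 125.6 kN
L_e = K·L = 1 × 2.19 = 2.190 m
Required I = P_cr·L_e²/(π²E) = 1.256×10^5 × 2.190² / (π² × 1.44×10^11) = 4.240×10^-7 m⁴
I_req = 4.240×10^5 mm⁴
Rectangle, weak axis: I_min = h·b³/12 with h = 105 mm fixed  ⇒  b = (12I/h)^(1/3) = 36.5 mm

b ≈ 36.5 mm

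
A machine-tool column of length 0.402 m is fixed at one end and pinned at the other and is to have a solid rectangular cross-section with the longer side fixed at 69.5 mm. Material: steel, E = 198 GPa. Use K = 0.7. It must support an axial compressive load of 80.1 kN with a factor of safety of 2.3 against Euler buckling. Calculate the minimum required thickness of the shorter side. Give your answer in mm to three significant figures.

Required P_cr = n·P = 2.3 × 80.1 = 184.2 kN
L_e = K·L = 0.7 × 0.402 = 0.2814 m
Required I = P_cr·L_e²/(π²E) = 1.842×10^5 × 0.2814² / (π² × 1.98×10^11) = 7.465×10^-9 m⁴
I_req = 7.465×10^3 mm⁴
Rectangle, weak axis: I_min = h·b³/12 with h = 69.5 mm fixed  ⇒  b = (12I/h)^(1/3) = 10.9 mm

b ≈ 10.9 mm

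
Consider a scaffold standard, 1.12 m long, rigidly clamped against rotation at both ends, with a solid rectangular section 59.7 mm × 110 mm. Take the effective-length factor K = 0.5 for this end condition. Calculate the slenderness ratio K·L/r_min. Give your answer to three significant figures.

λ ≈ 32.5

For a rectangle r_min = b/√12 = 59.7/√12 = 17.23 mm
L_e = K·L = 0.5 × 1.12 m = 0.5600 m = 560.00 mm
λ = L_e / r_min = 560.00 / 17.23 = 32.5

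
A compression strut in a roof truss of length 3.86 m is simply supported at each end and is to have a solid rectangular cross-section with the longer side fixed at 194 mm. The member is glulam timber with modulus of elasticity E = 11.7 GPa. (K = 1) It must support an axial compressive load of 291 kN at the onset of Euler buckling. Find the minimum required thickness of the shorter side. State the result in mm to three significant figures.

L_e = K·L = 1 × 3.86 = 3.860 m
Required I = P_cr·L_e²/(π²E) = 2.910×10^5 × 3.860² / (π² × 1.17×10^10) = 3.755×10^-5 m⁴
I_req = 3.755×10^7 mm⁴
Rectangle, weak axis: I_min = h·b³/12 with h = 194 mm fixed  ⇒  b = (12I/h)^(1/3) = 132 mm

b ≈ 132 mm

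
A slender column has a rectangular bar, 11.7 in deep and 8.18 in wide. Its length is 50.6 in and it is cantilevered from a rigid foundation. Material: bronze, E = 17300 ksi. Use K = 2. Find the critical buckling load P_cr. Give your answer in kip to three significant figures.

Buckling occurs about the weak axis: I_min = h·b³/12 with b = 8.18 in (the shorter side).
I_min = 11.7×8.18³/12 = 533.7 in⁴
Effective length L_e = K·L = 2 × 50.6 = 101.2 in
P_cr = π²EI / L_e² = π² × 17300×10³ × 533.7 / 101.2² = 8.897×10^6 lb

P_cr ≈ 8900 kip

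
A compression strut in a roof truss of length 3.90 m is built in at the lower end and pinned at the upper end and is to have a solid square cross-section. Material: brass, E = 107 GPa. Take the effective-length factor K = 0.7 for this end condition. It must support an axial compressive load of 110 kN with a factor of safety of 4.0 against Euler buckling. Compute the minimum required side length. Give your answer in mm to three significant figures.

a ≈ 78.1 mm

Required P_cr = n·P = 4.0 × 110 = 440.0 kN
L_e = K·L = 0.7 × 3.90 = 2.730 m
Required I = P_cr·L_e²/(π²E) = 4.400×10^5 × 2.730² / (π² × 1.07×10^11) = 3.105×10^-6 m⁴
I_req = 3.105×10^6 mm⁴
Solid square: I = a⁴/12  ⇒  a = (12I)^(1/4) = (12×3.105×10^6)^(1/4) = 78.1 mm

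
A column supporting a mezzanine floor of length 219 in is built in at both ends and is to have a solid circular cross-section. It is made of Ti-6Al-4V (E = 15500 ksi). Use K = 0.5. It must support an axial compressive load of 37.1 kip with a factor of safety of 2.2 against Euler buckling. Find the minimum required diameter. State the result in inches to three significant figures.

Required P_cr = n·P = 2.2 × 37.1 = 81.62 kip
L_e = K·L = 0.5 × 219 = 109.5 in
Required I = P_cr·L_e²/(π²E) = 8.162×10^4 × 109.5² / (π² × 1.55×10^7) = 6.397 in⁴
Solid circle: I = πd⁴/64  ⇒  d = (64I/π)^(1/4) = (64×6.397/π)^(1/4) = 3.38 in

d ≈ 3.38 in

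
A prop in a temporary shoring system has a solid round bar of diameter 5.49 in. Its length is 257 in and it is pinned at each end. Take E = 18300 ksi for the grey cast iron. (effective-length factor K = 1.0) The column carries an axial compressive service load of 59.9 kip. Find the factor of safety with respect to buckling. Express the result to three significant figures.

I = πd⁴/64 = π×5.49⁴/64 = 44.59 in⁴
Effective length L_e = K·L = 1 × 257 = 257.0 in
P_cr = π²EI / L_e² = π² × 18300×10³ × 44.59 / 257.0² = 1.219×10^5 lb
Factor of safety n = P_cr / P = 121.94 / 59.9 = 2.04

n ≈ 2.04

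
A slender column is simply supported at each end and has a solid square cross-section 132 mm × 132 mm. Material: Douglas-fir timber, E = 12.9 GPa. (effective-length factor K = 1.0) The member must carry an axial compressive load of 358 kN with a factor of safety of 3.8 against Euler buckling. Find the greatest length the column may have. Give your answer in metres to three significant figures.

I = a⁴/12 = 132⁴/12 = 2.530×10^7 mm⁴
I = 2.530×10^-5 m⁴
Required critical load P_cr = n·P = 3.8 × 358 = 1360 kN = 1.360×10^6 N
From P_cr = π²EI/(K·L)²:  L = (1/K)·√(π²EI/P_cr) = (1/1)·√(π²×1.29×10^10×2.530×10^-5/1.360×10^6)
L = 1.54 m

L_max ≈ 1.54 m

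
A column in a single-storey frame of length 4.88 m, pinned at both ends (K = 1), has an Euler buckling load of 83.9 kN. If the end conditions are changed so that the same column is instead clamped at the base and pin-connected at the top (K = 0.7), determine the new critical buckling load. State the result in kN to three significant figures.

P_cr ≈ 171 kN

P_cr ∝ 1/K², so P_cr,new = P_cr,old × (K_old/K_new)² = 83.9 × (1/0.7)²
= 83.9 × 2.041 = 171 kN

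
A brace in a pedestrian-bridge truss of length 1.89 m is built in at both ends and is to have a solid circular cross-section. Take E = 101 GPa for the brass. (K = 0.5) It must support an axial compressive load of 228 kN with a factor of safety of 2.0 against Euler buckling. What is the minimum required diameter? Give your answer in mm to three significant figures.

Required P_cr = n·P = 2.0 × 228 = 456.0 kN
L_e = K·L = 0.5 × 1.89 = 0.9450 m
Required I = P_cr·L_e²/(π²E) = 4.560×10^5 × 0.9450² / (π² × 1.01×10^11) = 4.085×10^-7 m⁴
I_req = 4.085×10^5 mm⁴
Solid circle: I = πd⁴/64  ⇒  d = (64I/π)^(1/4) = (64×4.085×10^5/π)^(1/4) = 53.7 mm

d ≈ 53.7 mm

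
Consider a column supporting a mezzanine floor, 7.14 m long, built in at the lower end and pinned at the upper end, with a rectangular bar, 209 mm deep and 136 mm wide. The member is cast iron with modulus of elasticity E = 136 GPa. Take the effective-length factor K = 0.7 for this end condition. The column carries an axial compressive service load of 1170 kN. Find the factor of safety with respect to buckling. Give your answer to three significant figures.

n ≈ 2.01

Buckling occurs about the weak axis: I_min = h·b³/12 with b = 136 mm (the shorter side).
I_min = 209×136³/12 = 4.381×10^7 mm⁴
I = 4.381×10^7 mm⁴ = 4.381×10^-5 m⁴
Effective length L_e = K·L = 0.7 × 7.14 = 4.998 m
P_cr = π²EI / L_e² = π² × 136×10⁹ × 4.381×10^-5 / 4.998² = 2.354×10^6 N
Factor of safety n = P_cr / P = 2354.1 / 1170 = 2.01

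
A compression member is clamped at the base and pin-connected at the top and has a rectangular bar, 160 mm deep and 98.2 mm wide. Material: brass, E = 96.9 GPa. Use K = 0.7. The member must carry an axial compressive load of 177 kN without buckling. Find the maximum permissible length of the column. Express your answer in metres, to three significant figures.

Buckling occurs about the weak axis: I_min = h·b³/12 with b = 98.2 mm (the shorter side).
I_min = 160×98.2³/12 = 1.263×10^7 mm⁴
I = 1.263×10^-5 m⁴
At the buckling limit P_cr = P = 1.770×10^5 N
From P_cr = π²EI/(K·L)²:  L = (1/K)·√(π²EI/P_cr) = (1/0.7)·√(π²×9.69×10^10×1.263×10^-5/1.770×10^5)
L = 11.8 m

L_max ≈ 11.8 m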